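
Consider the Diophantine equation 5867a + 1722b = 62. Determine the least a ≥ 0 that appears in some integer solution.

gcd(5867, 1722):
  5867 = 3·1722 + 701
  1722 = 2·701 + 320
  701 = 2·320 + 61
  320 = 5·61 + 15
  61 = 4·15 + 1
  15 = 15·1
so gcd(5867, 1722) = 1.
1 divides 62, so solutions exist.
Back-substitute for Bézout coefficients:
  1 = 61 - 4·15
  ... = 5867·(113) + 1722·(-385)
Scale by 62/1 = 62: (a₀, b₀) = (7006, -23870).
General solution: a = 7006 + 1722t, b = -23870 - 5867t for integer t.
a ≥ 0: smallest is 7006 mod 1722 = 118 (at t = -4), with b = -402.

118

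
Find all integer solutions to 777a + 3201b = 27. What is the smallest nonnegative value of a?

997

gcd(3201, 777) = 3.
3 divides 27, so solutions exist.
By Bézout, 777×(-482) + 3201×(117) = 3.
Scale by 27/3 = 9: (a₀, b₀) = (-4338, 1053).
General solution: a = -4338 + 1067t, b = 1053 - 259t for integer t.
a ≥ 0: smallest is -4338 mod 1067 = 997 (at t = 5), with b = -242.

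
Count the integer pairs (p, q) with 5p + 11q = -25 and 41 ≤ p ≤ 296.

gcd(11, 5) = 1  (11 = 2*5 + 1, 5 = 5*1).
Back-substituting, 5*(-2) + 11*(1) = 1.
Scale by -25: particular solution (50, -25); reduce p mod 11: (6, -5).
General solution: p = 6 + 11t, q = -5 - 5t for integer t.
41 ≤ 6 + 11t ≤ 296 gives t ∈ [4, 26], which is 23 values.

23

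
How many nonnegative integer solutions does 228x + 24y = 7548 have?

17

gcd(228, 24) = 12  (228 = 9*24 + 12, 24 = 2*12).
Back-substituting, 228*(1) + 24*(-9) = 12.
Scale by 629: one solution is (629, -5661). Reduce x mod 2: (1, 305).
General: x = 1 + 2t, y = 305 - 19t.
x ≥ 0 ⇒ t ≥ 0; y ≥ 0 ⇒ t ≤ 16. So t ∈ [0, 16]: 17 solutions.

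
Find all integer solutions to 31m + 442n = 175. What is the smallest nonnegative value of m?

191

gcd(442, 31) = 1.
1 divides 175, so solutions exist.
By Bézout, 31·(-57) + 442·(4) = 1.
Scale by 175/1 = 175: (m₀, n₀) = (-9975, 700).
General solution: m = -9975 + 442t, n = 700 - 31t for integer t.
m ≥ 0: smallest is -9975 mod 442 = 191 (at t = 23), with n = -13.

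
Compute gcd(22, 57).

1

gcd(57, 22):
  57 = 2×22 + 13
  22 = 1×13 + 9
  13 = 1×9 + 4
  9 = 2×4 + 1
  4 = 4×1
so gcd(57, 22) = 1.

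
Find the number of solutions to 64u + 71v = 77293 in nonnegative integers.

17

gcd(71, 64):
  71 = 1·64 + 7
  64 = 9·7 + 1
  7 = 7·1
so gcd(71, 64) = 1.
Back-substitute for Bézout coefficients:
  1 = 64 - 9·7
  ... = 64·(10) + 71·(-9)
Scale by 77293: one solution is (772930, -695637). Reduce u mod 71: (24, 1067).
General: u = 24 + 71t, v = 1067 - 64t.
u ≥ 0 ⇒ t ≥ 0; v ≥ 0 ⇒ t ≤ 16. So t ∈ [0, 16]: 17 solutions.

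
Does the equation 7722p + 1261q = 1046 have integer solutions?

no

gcd(7722, 1261):
  7722 = 6*1261 + 156
  1261 = 8*156 + 13
  156 = 12*13
so gcd(7722, 1261) = 13.
13 does not divide 1046 (remainder 6), so no integer solutions.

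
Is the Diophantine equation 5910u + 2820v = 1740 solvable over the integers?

yes

gcd(5910, 2820) = 30  (5910 = 2*2820 + 270, 2820 = 10*270 + 120, 270 = 2*120 + 30, 120 = 4*30).
30 divides 1740, so integer solutions exist.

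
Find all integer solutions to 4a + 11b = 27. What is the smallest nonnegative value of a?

gcd(11, 4) = 1.
1 divides 27, so solutions exist.
By Bézout, 4×(3) + 11×(-1) = 1.
Scale by 27/1 = 27: (a₀, b₀) = (81, -27).
General solution: a = 81 + 11t, b = -27 - 4t for integer t.
a ≥ 0: smallest is 81 mod 11 = 4 (at t = -7), with b = 1.

4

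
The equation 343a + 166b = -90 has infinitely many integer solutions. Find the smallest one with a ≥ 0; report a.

22

gcd(343, 166) = 1.
1 divides -90, so solutions exist.
By Bézout, 343×(-15) + 166×(31) = 1.
Scale by -90/1 = -90: (a₀, b₀) = (1350, -2790).
General solution: a = 1350 + 166t, b = -2790 - 343t for integer t.
a ≥ 0: smallest is 1350 mod 166 = 22 (at t = -8), with b = -46.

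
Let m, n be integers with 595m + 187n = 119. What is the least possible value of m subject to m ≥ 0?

9

gcd(595, 187) = 17  (595 = 3*187 + 34, 187 = 5*34 + 17, 34 = 2*17).
17 divides 119, so solutions exist.
Back-substituting, 595*(-5) + 187*(16) = 17.
Scale by 119/17 = 7: (m₀, n₀) = (-35, 112).
General solution: m = -35 + 11t, n = 112 - 35t for integer t.
m ≥ 0: smallest is -35 mod 11 = 9 (at t = 4), with n = -28.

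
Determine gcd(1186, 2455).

1

gcd(2455, 1186):
  2455 = 2·1186 + 83
  1186 = 14·83 + 24
  83 = 3·24 + 11
  24 = 2·11 + 2
  11 = 5·2 + 1
  2 = 2·1
so gcd(2455, 1186) = 1.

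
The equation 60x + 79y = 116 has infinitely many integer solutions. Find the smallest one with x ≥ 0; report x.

gcd(79, 60) = 1.
1 divides 116, so solutions exist.
By Bézout, 60×(-25) + 79×(19) = 1.
Scale by 116/1 = 116: (x₀, y₀) = (-2900, 2204).
General solution: x = -2900 + 79t, y = 2204 - 60t for integer t.
x ≥ 0: smallest is -2900 mod 79 = 23 (at t = 37), with y = -16.

23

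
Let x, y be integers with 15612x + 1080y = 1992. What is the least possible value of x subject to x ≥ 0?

26

gcd(15612, 1080):
  15612 = 14×1080 + 492
  1080 = 2×492 + 96
  492 = 5×96 + 12
  96 = 8×12
so gcd(15612, 1080) = 12.
12 divides 1992, so solutions exist.
Back-substitute for Bézout coefficients:
  12 = 492 - 5×96
  ... = 15612×(11) + 1080×(-159)
Scale by 1992/12 = 166: (x₀, y₀) = (1826, -26394).
General solution: x = 1826 + 90t, y = -26394 - 1301t for integer t.
x ≥ 0: smallest is 1826 mod 90 = 26 (at t = -20), with y = -374.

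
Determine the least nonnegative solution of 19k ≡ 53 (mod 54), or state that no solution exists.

17

gcd(54, 19) = 1.
1 divides 53, so solutions exist.
By Bézout, 19×(-17) + 54×(6) = 1.
So 19×(-17) ≡ 1 (mod 54); multiply by 53: k ≡ -901 (mod 54).
Smallest nonnegative: k = -901 mod 54 = 17.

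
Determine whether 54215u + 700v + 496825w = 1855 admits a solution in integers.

yes

gcd(54215, 700):
  54215 = 77×700 + 315
  700 = 2×315 + 70
  315 = 4×70 + 35
  70 = 2×35
so gcd(54215, 700) = 35.
gcd(35, 496825) = 35.
35 divides 1855, so integer solutions exist.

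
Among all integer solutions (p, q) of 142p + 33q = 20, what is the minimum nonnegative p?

gcd(142, 33) = 1.
1 divides 20, so solutions exist.
By Bézout, 142×(10) + 33×(-43) = 1.
Scale by 20/1 = 20: (p₀, q₀) = (200, -860).
General solution: p = 200 + 33t, q = -860 - 142t for integer t.
p ≥ 0: smallest is 200 mod 33 = 2 (at t = -6), with q = -8.

2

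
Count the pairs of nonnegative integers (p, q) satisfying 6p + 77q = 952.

2

gcd(77, 6) = 1  (77 = 12*6 + 5, 6 = 1*5 + 1, 5 = 5*1).
Back-substituting, 6*(13) + 77*(-1) = 1.
Scale by 952: one solution is (12376, -952). Reduce p mod 77: (56, 8).
General: p = 56 + 77t, q = 8 - 6t.
p ≥ 0 ⇒ t ≥ 0; q ≥ 0 ⇒ t ≤ 1. So t ∈ [0, 1]: 2 solutions.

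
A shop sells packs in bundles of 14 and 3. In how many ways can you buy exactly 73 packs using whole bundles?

2

Need nonnegative integers with 14j + 3k = 73.
gcd(14, 3) = 1, and 14·(-1) + 3·(5) = 1.
So (j₀, k₀) = (-73, 365); general j = -73 + 3t, k = 365 - 14t.
j ≥ 0 ⇒ t ≥ 25; k ≥ 0 ⇒ t ≤ 26. That's 2 values of t.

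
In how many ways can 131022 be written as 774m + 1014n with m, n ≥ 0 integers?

gcd(1014, 774) = 6  (1014 = 1*774 + 240, 774 = 3*240 + 54, 240 = 4*54 + 24, 54 = 2*24 + 6, 24 = 4*6).
Back-substituting, 774*(38) + 1014*(-29) = 6.
Scale by 21837: one solution is (829806, -633273). Reduce m mod 169: (16, 117).
General: m = 16 + 169t, n = 117 - 129t.
m ≥ 0 ⇒ t ≥ 0; n ≥ 0 ⇒ t ≤ 0. So t ∈ [0, 0]: 1 solution.

1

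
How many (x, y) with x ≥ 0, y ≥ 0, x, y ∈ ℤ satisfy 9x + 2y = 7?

gcd(9, 2) = 1  (9 = 4×2 + 1, 2 = 2×1).
Back-substituting, 9×(1) + 2×(-4) = 1.
Scale by 7: one solution is (7, -28). Reduce x mod 2: (1, -1).
General: x = 1 + 2t, y = -1 - 9t.
x ≥ 0 ⇒ t ≥ 0; y ≥ 0 ⇒ t ≤ -1. So t ∈ [0, -1]: 0 solutions.

0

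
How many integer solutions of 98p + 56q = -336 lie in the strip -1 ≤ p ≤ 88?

gcd(98, 56) = 14  (98 = 1·56 + 42, 56 = 1·42 + 14, 42 = 3·14).
Back-substituting, 98·(-1) + 56·(2) = 14.
Scale by -24: particular solution (24, -48); reduce p mod 4: (0, -6).
General solution: p = 0 + 4t, q = -6 - 7t for integer t.
-1 ≤ 0 + 4t ≤ 88 gives t ∈ [0, 22], which is 23 values.

23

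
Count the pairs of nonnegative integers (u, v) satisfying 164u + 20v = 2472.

gcd(164, 20) = 4  (164 = 8*20 + 4, 20 = 5*4).
Back-substituting, 164*(1) + 20*(-8) = 4.
Scale by 618: one solution is (618, -4944). Reduce u mod 5: (3, 99).
General: u = 3 + 5t, v = 99 - 41t.
u ≥ 0 ⇒ t ≥ 0; v ≥ 0 ⇒ t ≤ 2. So t ∈ [0, 2]: 3 solutions.

3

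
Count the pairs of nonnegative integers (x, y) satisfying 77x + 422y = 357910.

gcd(422, 77):
  422 = 5*77 + 37
  77 = 2*37 + 3
  37 = 12*3 + 1
  3 = 3*1
so gcd(422, 77) = 1.
Back-substitute for Bézout coefficients:
  1 = 37 - 12*3
  ... = 77*(-137) + 422*(25)
Scale by 357910: one solution is (-49033670, 8947750). Reduce x mod 422: (198, 812).
General: x = 198 + 422t, y = 812 - 77t.
x ≥ 0 ⇒ t ≥ 0; y ≥ 0 ⇒ t ≤ 10. So t ∈ [0, 10]: 11 solutions.

11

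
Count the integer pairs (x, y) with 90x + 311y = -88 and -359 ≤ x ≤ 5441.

gcd(311, 90) = 1  (311 = 3×90 + 41, 90 = 2×41 + 8, 41 = 5×8 + 1, 8 = 8×1).
Back-substituting, 90×(-38) + 311×(11) = 1.
Scale by -88: particular solution (3344, -968); reduce x mod 311: (234, -68).
General solution: x = 234 + 311t, y = -68 - 90t for integer t.
-359 ≤ 234 + 311t ≤ 5441 gives t ∈ [-1, 16], which is 18 values.

18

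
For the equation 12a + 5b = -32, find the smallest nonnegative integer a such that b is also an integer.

gcd(12, 5) = 1.
1 divides -32, so solutions exist.
By Bézout, 12×(-2) + 5×(5) = 1.
Scale by -32/1 = -32: (a₀, b₀) = (64, -160).
General solution: a = 64 + 5t, b = -160 - 12t for integer t.
a ≥ 0: smallest is 64 mod 5 = 4 (at t = -12), with b = -16.

4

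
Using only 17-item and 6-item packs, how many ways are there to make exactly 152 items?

Need nonnegative integers with 17j + 6k = 152.
gcd(17, 6) = 1, and 17·(-1) + 6·(3) = 1.
So (j₀, k₀) = (-152, 456); general j = -152 + 6t, k = 456 - 17t.
j ≥ 0 ⇒ t ≥ 26; k ≥ 0 ⇒ t ≤ 26. That's 1 value of t.

1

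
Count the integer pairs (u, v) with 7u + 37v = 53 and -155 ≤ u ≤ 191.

10

gcd(37, 7) = 1.
By Bézout, 7·(16) + 37·(-3) = 1.
Particular solution: (34, -5).
General solution: u = 34 + 37t, v = -5 - 7t for integer t.
-155 ≤ 34 + 37t ≤ 191 gives t ∈ [-5, 4], which is 10 values.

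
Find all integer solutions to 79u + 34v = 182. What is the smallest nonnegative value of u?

gcd(79, 34):
  79 = 2*34 + 11
  34 = 3*11 + 1
  11 = 11*1
so gcd(79, 34) = 1.
1 divides 182, so solutions exist.
Back-substitute for Bézout coefficients:
  1 = 34 - 3*11
  ... = 79*(-3) + 34*(7)
Scale by 182/1 = 182: (u₀, v₀) = (-546, 1274).
General solution: u = -546 + 34t, v = 1274 - 79t for integer t.
u ≥ 0: smallest is -546 mod 34 = 32 (at t = 17), with v = -69.

32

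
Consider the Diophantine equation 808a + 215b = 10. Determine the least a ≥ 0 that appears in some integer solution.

gcd(808, 215) = 1.
1 divides 10, so solutions exist.
By Bézout, 808·(62) + 215·(-233) = 1.
Scale by 10/1 = 10: (a₀, b₀) = (620, -2330).
General solution: a = 620 + 215t, b = -2330 - 808t for integer t.
a ≥ 0: smallest is 620 mod 215 = 190 (at t = -2), with b = -714.

190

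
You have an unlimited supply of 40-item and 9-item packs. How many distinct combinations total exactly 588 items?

Need nonnegative integers with 40j + 9k = 588.
gcd(40, 9) = 1, and 40·(-2) + 9·(9) = 1.
So (j₀, k₀) = (-1176, 5292); general j = -1176 + 9t, k = 5292 - 40t.
j ≥ 0 ⇒ t ≥ 131; k ≥ 0 ⇒ t ≤ 132. That's 2 values of t.

2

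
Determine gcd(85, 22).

gcd(85, 22) = 1  (85 = 3×22 + 19, 22 = 1×19 + 3, 19 = 6×3 + 1, 3 = 3×1).

1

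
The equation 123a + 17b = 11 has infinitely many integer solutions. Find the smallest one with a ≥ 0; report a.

7

gcd(123, 17) = 1  (123 = 7×17 + 4, 17 = 4×4 + 1, 4 = 4×1).
1 divides 11, so solutions exist.
Back-substituting, 123×(-4) + 17×(29) = 1.
Scale by 11/1 = 11: (a₀, b₀) = (-44, 319).
General solution: a = -44 + 17t, b = 319 - 123t for integer t.
a ≥ 0: smallest is -44 mod 17 = 7 (at t = 3), with b = -50.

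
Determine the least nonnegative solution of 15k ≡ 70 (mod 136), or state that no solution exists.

gcd(136, 15) = 1  (136 = 9*15 + 1, 15 = 15*1).
1 divides 70, so solutions exist.
Back-substituting, 15*(-9) + 136*(1) = 1.
So 15*(-9) ≡ 1 (mod 136); multiply by 70: k ≡ -630 (mod 136).
Smallest nonnegative: k = -630 mod 136 = 50.

50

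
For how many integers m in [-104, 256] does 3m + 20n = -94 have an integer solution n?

18

gcd(20, 3) = 1.
By Bézout, 3*(7) + 20*(-1) = 1.
Particular solution: (2, -5).
General solution: m = 2 + 20t, n = -5 - 3t for integer t.
-104 ≤ 2 + 20t ≤ 256 gives t ∈ [-5, 12], which is 18 values.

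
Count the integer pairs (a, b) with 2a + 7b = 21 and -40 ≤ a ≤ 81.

17

gcd(7, 2) = 1  (7 = 3·2 + 1, 2 = 2·1).
Back-substituting, 2·(-3) + 7·(1) = 1.
Scale by 21: particular solution (-63, 21); reduce a mod 7: (0, 3).
General solution: a = 0 + 7t, b = 3 - 2t for integer t.
-40 ≤ 0 + 7t ≤ 81 gives t ∈ [-5, 11], which is 17 values.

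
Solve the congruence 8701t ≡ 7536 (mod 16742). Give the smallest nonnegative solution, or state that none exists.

no solution

gcd(16742, 8701) = 11  (16742 = 1*8701 + 8041, 8701 = 1*8041 + 660, 8041 = 12*660 + 121, 660 = 5*121 + 55, 121 = 2*55 + 11, 55 = 5*11).
11 does not divide 7536, so the congruence has no solution.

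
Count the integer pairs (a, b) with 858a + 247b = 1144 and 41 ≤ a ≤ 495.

24

gcd(858, 247) = 13.
By Bézout, 858*(-2) + 247*(7) = 13.
Particular solution: (14, -44).
General solution: a = 14 + 19t, b = -44 - 66t for integer t.
41 ≤ 14 + 19t ≤ 495 gives t ∈ [2, 25], which is 24 values.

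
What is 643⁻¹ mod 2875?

1632

gcd(2875, 643) = 1.
By Bézout, 643*(-1243) + 2875*(278) = 1.
So 643*-1243 ≡ 1 (mod 2875), and -1243 mod 2875 = 1632.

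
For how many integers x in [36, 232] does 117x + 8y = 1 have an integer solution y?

25

gcd(117, 8) = 1  (117 = 14*8 + 5, 8 = 1*5 + 3, 5 = 1*3 + 2, 3 = 1*2 + 1, 2 = 2*1).
Back-substituting, 117*(-3) + 8*(44) = 1.
Scale by 1: particular solution (-3, 44); reduce x mod 8: (5, -73).
General solution: x = 5 + 8t, y = -73 - 117t for integer t.
36 ≤ 5 + 8t ≤ 232 gives t ∈ [4, 28], which is 25 values.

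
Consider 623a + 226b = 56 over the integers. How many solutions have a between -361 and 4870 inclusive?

23

gcd(623, 226):
  623 = 2·226 + 171
  226 = 1·171 + 55
  171 = 3·55 + 6
  55 = 9·6 + 1
  6 = 6·1
so gcd(623, 226) = 1.
Back-substitute for Bézout coefficients:
  1 = 55 - 9·6
  ... = 623·(-37) + 226·(102)
Scale by 56: particular solution (-2072, 5712); reduce a mod 226: (188, -518).
General solution: a = 188 + 226t, b = -518 - 623t for integer t.
-361 ≤ 188 + 226t ≤ 4870 gives t ∈ [-2, 20], which is 23 values.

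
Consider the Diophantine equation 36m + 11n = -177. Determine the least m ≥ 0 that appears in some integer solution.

7

gcd(36, 11) = 1.
1 divides -177, so solutions exist.
By Bézout, 36·(4) + 11·(-13) = 1.
Scale by -177/1 = -177: (m₀, n₀) = (-708, 2301).
General solution: m = -708 + 11t, n = 2301 - 36t for integer t.
m ≥ 0: smallest is -708 mod 11 = 7 (at t = 65), with n = -39.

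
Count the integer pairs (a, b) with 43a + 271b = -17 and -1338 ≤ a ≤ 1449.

gcd(271, 43) = 1  (271 = 6*43 + 13, 43 = 3*13 + 4, 13 = 3*4 + 1, 4 = 4*1).
Back-substituting, 43*(-63) + 271*(10) = 1.
Scale by -17: particular solution (1071, -170); reduce a mod 271: (258, -41).
General solution: a = 258 + 271t, b = -41 - 43t for integer t.
-1338 ≤ 258 + 271t ≤ 1449 gives t ∈ [-5, 4], which is 10 values.

10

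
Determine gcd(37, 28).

gcd(37, 28):
  37 = 1*28 + 9
  28 = 3*9 + 1
  9 = 9*1
so gcd(37, 28) = 1.

1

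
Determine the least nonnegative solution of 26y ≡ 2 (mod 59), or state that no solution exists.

gcd(59, 26):
  59 = 2·26 + 7
  26 = 3·7 + 5
  7 = 1·5 + 2
  5 = 2·2 + 1
  2 = 2·1
so gcd(59, 26) = 1.
1 divides 2, so solutions exist.
Back-substitute for Bézout coefficients:
  1 = 5 - 2·2
  ... = 26·(25) + 59·(-11)
So 26·(25) ≡ 1 (mod 59); multiply by 2: y ≡ 50 (mod 59).
Smallest nonnegative: y = 50 mod 59 = 50.

50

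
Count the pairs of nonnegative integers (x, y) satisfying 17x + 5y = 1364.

16

gcd(17, 5):
  17 = 3×5 + 2
  5 = 2×2 + 1
  2 = 2×1
so gcd(17, 5) = 1.
Back-substitute for Bézout coefficients:
  1 = 5 - 2×2
  ... = 17×(-2) + 5×(7)
Scale by 1364: one solution is (-2728, 9548). Reduce x mod 5: (2, 266).
General: x = 2 + 5t, y = 266 - 17t.
x ≥ 0 ⇒ t ≥ 0; y ≥ 0 ⇒ t ≤ 15. So t ∈ [0, 15]: 16 solutions.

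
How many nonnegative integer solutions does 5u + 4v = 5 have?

gcd(5, 4):
  5 = 1*4 + 1
  4 = 4*1
so gcd(5, 4) = 1.
Back-substitute for Bézout coefficients:
  1 = 5 - 1*4
  ... = 5*(1) + 4*(-1)
Scale by 5: one solution is (5, -5). Reduce u mod 4: (1, 0).
General: u = 1 + 4t, v = 0 - 5t.
u ≥ 0 ⇒ t ≥ 0; v ≥ 0 ⇒ t ≤ 0. So t ∈ [0, 0]: 1 solution.

1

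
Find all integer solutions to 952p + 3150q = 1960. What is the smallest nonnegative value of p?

gcd(3150, 952) = 14.
14 divides 1960, so solutions exist.
By Bézout, 952×(-43) + 3150×(13) = 14.
Scale by 1960/14 = 140: (p₀, q₀) = (-6020, 1820).
General solution: p = -6020 + 225t, q = 1820 - 68t for integer t.
p ≥ 0: smallest is -6020 mod 225 = 55 (at t = 27), with q = -16.

55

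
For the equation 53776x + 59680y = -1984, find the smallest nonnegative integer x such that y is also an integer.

3326

gcd(59680, 53776) = 16  (59680 = 1·53776 + 5904, 53776 = 9·5904 + 640, 5904 = 9·640 + 144, 640 = 4·144 + 64, 144 = 2·64 + 16, 64 = 4·16).
16 divides -1984, so solutions exist.
Back-substituting, 53776·(-839) + 59680·(756) = 16.
Scale by -1984/16 = -124: (x₀, y₀) = (104036, -93744).
General solution: x = 104036 + 3730t, y = -93744 - 3361t for integer t.
x ≥ 0: smallest is 104036 mod 3730 = 3326 (at t = -27), with y = -2997.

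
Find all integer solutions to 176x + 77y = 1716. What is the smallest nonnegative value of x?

gcd(176, 77) = 11  (176 = 2·77 + 22, 77 = 3·22 + 11, 22 = 2·11).
11 divides 1716, so solutions exist.
Back-substituting, 176·(-3) + 77·(7) = 11.
Scale by 1716/11 = 156: (x₀, y₀) = (-468, 1092).
General solution: x = -468 + 7t, y = 1092 - 16t for integer t.
x ≥ 0: smallest is -468 mod 7 = 1 (at t = 67), with y = 20.

1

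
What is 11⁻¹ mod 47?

gcd(47, 11) = 1  (47 = 4·11 + 3, 11 = 3·3 + 2, 3 = 1·2 + 1, 2 = 2·1).
Back-substituting, 11·(-17) + 47·(4) = 1.
So 11·-17 ≡ 1 (mod 47), and -17 mod 47 = 30.

30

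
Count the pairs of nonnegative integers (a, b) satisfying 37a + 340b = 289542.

23

gcd(340, 37) = 1.
By Bézout, 37×(-147) + 340×(16) = 1.
One solution: (226, 827).
General: a = 226 + 340t, b = 827 - 37t.
a ≥ 0 ⇒ t ≥ 0; b ≥ 0 ⇒ t ≤ 22. So t ∈ [0, 22]: 23 solutions.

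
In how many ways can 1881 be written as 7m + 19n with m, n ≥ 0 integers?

gcd(19, 7) = 1.
By Bézout, 7×(-8) + 19×(3) = 1.
One solution: (0, 99).
General: m = 0 + 19t, n = 99 - 7t.
m ≥ 0 ⇒ t ≥ 0; n ≥ 0 ⇒ t ≤ 14. So t ∈ [0, 14]: 15 solutions.

15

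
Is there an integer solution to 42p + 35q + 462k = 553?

gcd(42, 35) = 7  (42 = 1*35 + 7, 35 = 5*7).
gcd(7, 462) = 7.
7 divides 553, so integer solutions exist.

yes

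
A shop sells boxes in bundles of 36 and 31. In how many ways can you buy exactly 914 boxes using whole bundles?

Need nonnegative integers with 36j + 31k = 914.
gcd(36, 31) = 1, and 36·(-6) + 31·(7) = 1.
So (j₀, k₀) = (-5484, 6398); general j = -5484 + 31t, k = 6398 - 36t.
j ≥ 0 ⇒ t ≥ 177; k ≥ 0 ⇒ t ≤ 177. That's 1 value of t.

1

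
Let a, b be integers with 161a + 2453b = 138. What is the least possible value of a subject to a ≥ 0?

1753

gcd(2453, 161) = 1.
1 divides 138, so solutions exist.
By Bézout, 161×(1097) + 2453×(-72) = 1.
Scale by 138/1 = 138: (a₀, b₀) = (151386, -9936).
General solution: a = 151386 + 2453t, b = -9936 - 161t for integer t.
a ≥ 0: smallest is 151386 mod 2453 = 1753 (at t = -61), with b = -115.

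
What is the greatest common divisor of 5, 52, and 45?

gcd(52, 5) = 1.
gcd(1, 45) = 1.

1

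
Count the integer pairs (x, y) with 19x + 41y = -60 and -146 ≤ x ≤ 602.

gcd(41, 19) = 1  (41 = 2×19 + 3, 19 = 6×3 + 1, 3 = 3×1).
Back-substituting, 19×(13) + 41×(-6) = 1.
Scale by -60: particular solution (-780, 360); reduce x mod 41: (40, -20).
General solution: x = 40 + 41t, y = -20 - 19t for integer t.
-146 ≤ 40 + 41t ≤ 602 gives t ∈ [-4, 13], which is 18 values.

18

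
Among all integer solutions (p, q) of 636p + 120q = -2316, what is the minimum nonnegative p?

gcd(636, 120):
  636 = 5*120 + 36
  120 = 3*36 + 12
  36 = 3*12
so gcd(636, 120) = 12.
12 divides -2316, so solutions exist.
Back-substitute for Bézout coefficients:
  12 = 120 - 3*36
  ... = 636*(-3) + 120*(16)
Scale by -2316/12 = -193: (p₀, q₀) = (579, -3088).
General solution: p = 579 + 10t, q = -3088 - 53t for integer t.
p ≥ 0: smallest is 579 mod 10 = 9 (at t = -57), with q = -67.

9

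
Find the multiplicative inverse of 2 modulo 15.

gcd(15, 2) = 1  (15 = 7×2 + 1, 2 = 2×1).
Back-substituting, 2×(-7) + 15×(1) = 1.
So 2×-7 ≡ 1 (mod 15), and -7 mod 15 = 8.

8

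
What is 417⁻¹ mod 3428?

2869

gcd(3428, 417) = 1  (3428 = 8·417 + 92, 417 = 4·92 + 49, 92 = 1·49 + 43, 49 = 1·43 + 6, 43 = 7·6 + 1, 6 = 6·1).
Back-substituting, 417·(-559) + 3428·(68) = 1.
So 417·-559 ≡ 1 (mod 3428), and -559 mod 3428 = 2869.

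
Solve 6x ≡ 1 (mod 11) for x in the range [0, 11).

gcd(11, 6) = 1.
By Bézout, 6·(2) + 11·(-1) = 1.
So 6·2 ≡ 1 (mod 11), and 2 mod 11 = 2.

2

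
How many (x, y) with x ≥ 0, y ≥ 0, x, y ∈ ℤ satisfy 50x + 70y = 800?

gcd(70, 50):
  70 = 1·50 + 20
  50 = 2·20 + 10
  20 = 2·10
so gcd(70, 50) = 10.
Back-substitute for Bézout coefficients:
  10 = 50 - 2·20
  ... = 50·(3) + 70·(-2)
Scale by 80: one solution is (240, -160). Reduce x mod 7: (2, 10).
General: x = 2 + 7t, y = 10 - 5t.
x ≥ 0 ⇒ t ≥ 0; y ≥ 0 ⇒ t ≤ 2. So t ∈ [0, 2]: 3 solutions.

3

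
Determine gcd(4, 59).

gcd(59, 4):
  59 = 14*4 + 3
  4 = 1*3 + 1
  3 = 3*1
so gcd(59, 4) = 1.

1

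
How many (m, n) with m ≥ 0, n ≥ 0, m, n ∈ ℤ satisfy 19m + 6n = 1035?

9

gcd(19, 6) = 1  (19 = 3*6 + 1, 6 = 6*1).
Back-substituting, 19*(1) + 6*(-3) = 1.
Scale by 1035: one solution is (1035, -3105). Reduce m mod 6: (3, 163).
General: m = 3 + 6t, n = 163 - 19t.
m ≥ 0 ⇒ t ≥ 0; n ≥ 0 ⇒ t ≤ 8. So t ∈ [0, 8]: 9 solutions.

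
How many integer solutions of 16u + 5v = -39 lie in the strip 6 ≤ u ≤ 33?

gcd(16, 5) = 1.
By Bézout, 16·(1) + 5·(-3) = 1.
Particular solution: (1, -11).
General solution: u = 1 + 5t, v = -11 - 16t for integer t.
6 ≤ 1 + 5t ≤ 33 gives t ∈ [1, 6], which is 6 values.

6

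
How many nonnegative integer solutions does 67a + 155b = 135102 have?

13

gcd(155, 67) = 1  (155 = 2*67 + 21, 67 = 3*21 + 4, 21 = 5*4 + 1, 4 = 4*1).
Back-substituting, 67*(-37) + 155*(16) = 1.
Scale by 135102: one solution is (-4998774, 2161632). Reduce a mod 155: (131, 815).
General: a = 131 + 155t, b = 815 - 67t.
a ≥ 0 ⇒ t ≥ 0; b ≥ 0 ⇒ t ≤ 12. So t ∈ [0, 12]: 13 solutions.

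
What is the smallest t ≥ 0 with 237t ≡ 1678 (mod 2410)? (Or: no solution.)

gcd(2410, 237):
  2410 = 10·237 + 40
  237 = 5·40 + 37
  40 = 1·37 + 3
  37 = 12·3 + 1
  3 = 3·1
so gcd(2410, 237) = 1.
1 divides 1678, so solutions exist.
Back-substitute for Bézout coefficients:
  1 = 37 - 12·3
  ... = 237·(783) + 2410·(-77)
So 237·(783) ≡ 1 (mod 2410); multiply by 1678: t ≡ 1313874 (mod 2410).
Smallest nonnegative: t = 1313874 mod 2410 = 424.

424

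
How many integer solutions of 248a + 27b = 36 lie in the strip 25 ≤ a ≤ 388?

gcd(248, 27) = 1  (248 = 9·27 + 5, 27 = 5·5 + 2, 5 = 2·2 + 1, 2 = 2·1).
Back-substituting, 248·(11) + 27·(-101) = 1.
Scale by 36: particular solution (396, -3636); reduce a mod 27: (18, -164).
General solution: a = 18 + 27t, b = -164 - 248t for integer t.
25 ≤ 18 + 27t ≤ 388 gives t ∈ [1, 13], which is 13 values.

13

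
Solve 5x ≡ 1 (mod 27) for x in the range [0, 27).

gcd(27, 5):
  27 = 5×5 + 2
  5 = 2×2 + 1
  2 = 2×1
so gcd(27, 5) = 1.
Back-substitute for Bézout coefficients:
  1 = 5 - 2×2
  ... = 5×(11) + 27×(-2)
So 5×11 ≡ 1 (mod 27), and 11 mod 27 = 11.

11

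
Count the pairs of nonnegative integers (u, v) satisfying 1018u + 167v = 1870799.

11

gcd(1018, 167) = 1.
By Bézout, 1018×(-73) + 167×(445) = 1.
One solution: (98, 10605).
General: u = 98 + 167t, v = 10605 - 1018t.
u ≥ 0 ⇒ t ≥ 0; v ≥ 0 ⇒ t ≤ 10. So t ∈ [0, 10]: 11 solutions.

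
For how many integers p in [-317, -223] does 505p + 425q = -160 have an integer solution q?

1

gcd(505, 425) = 5.
By Bézout, 505×(16) + 425×(-19) = 5.
Particular solution: (83, -99).
General solution: p = 83 + 85t, q = -99 - 101t for integer t.
-317 ≤ 83 + 85t ≤ -223 gives t ∈ [-4, -4], which is 1 value.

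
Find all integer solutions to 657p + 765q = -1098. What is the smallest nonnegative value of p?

gcd(765, 657):
  765 = 1*657 + 108
  657 = 6*108 + 9
  108 = 12*9
so gcd(765, 657) = 9.
9 divides -1098, so solutions exist.
Back-substitute for Bézout coefficients:
  9 = 657 - 6*108
  ... = 657*(7) + 765*(-6)
Scale by -1098/9 = -122: (p₀, q₀) = (-854, 732).
General solution: p = -854 + 85t, q = 732 - 73t for integer t.
p ≥ 0: smallest is -854 mod 85 = 81 (at t = 11), with q = -71.

81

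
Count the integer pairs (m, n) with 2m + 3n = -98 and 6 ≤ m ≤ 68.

gcd(3, 2) = 1  (3 = 1*2 + 1, 2 = 2*1).
Back-substituting, 2*(-1) + 3*(1) = 1.
Scale by -98: particular solution (98, -98); reduce m mod 3: (2, -34).
General solution: m = 2 + 3t, n = -34 - 2t for integer t.
6 ≤ 2 + 3t ≤ 68 gives t ∈ [2, 22], which is 21 values.

21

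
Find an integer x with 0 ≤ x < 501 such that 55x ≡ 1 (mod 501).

gcd(501, 55):
  501 = 9·55 + 6
  55 = 9·6 + 1
  6 = 6·1
so gcd(501, 55) = 1.
Back-substitute for Bézout coefficients:
  1 = 55 - 9·6
  ... = 55·(82) + 501·(-9)
So 55·82 ≡ 1 (mod 501), and 82 mod 501 = 82.

82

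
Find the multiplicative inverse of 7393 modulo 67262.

gcd(67262, 7393) = 1.
By Bézout, 7393*(-20225) + 67262*(2223) = 1.
So 7393*-20225 ≡ 1 (mod 67262), and -20225 mod 67262 = 47037.

47037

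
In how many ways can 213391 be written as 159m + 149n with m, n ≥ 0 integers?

gcd(159, 149) = 1.
By Bézout, 159*(15) + 149*(-16) = 1.
One solution: (47, 1382).
General: m = 47 + 149t, n = 1382 - 159t.
m ≥ 0 ⇒ t ≥ 0; n ≥ 0 ⇒ t ≤ 8. So t ∈ [0, 8]: 9 solutions.

9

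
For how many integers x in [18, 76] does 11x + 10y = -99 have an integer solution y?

gcd(11, 10) = 1.
By Bézout, 11*(1) + 10*(-1) = 1.
Particular solution: (1, -11).
General solution: x = 1 + 10t, y = -11 - 11t for integer t.
18 ≤ 1 + 10t ≤ 76 gives t ∈ [2, 7], which is 6 values.

6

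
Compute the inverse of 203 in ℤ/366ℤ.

gcd(366, 203):
  366 = 1×203 + 163
  203 = 1×163 + 40
  163 = 4×40 + 3
  40 = 13×3 + 1
  3 = 3×1
so gcd(366, 203) = 1.
Back-substitute for Bézout coefficients:
  1 = 40 - 13×3
  ... = 203×(119) + 366×(-66)
So 203×119 ≡ 1 (mod 366), and 119 mod 366 = 119.

119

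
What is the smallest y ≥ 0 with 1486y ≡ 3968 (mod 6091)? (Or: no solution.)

4077

gcd(6091, 1486) = 1.
1 divides 3968, so solutions exist.
By Bézout, 1486×(1906) + 6091×(-465) = 1.
So 1486×(1906) ≡ 1 (mod 6091); multiply by 3968: y ≡ 7563008 (mod 6091).
Smallest nonnegative: y = 7563008 mod 6091 = 4077.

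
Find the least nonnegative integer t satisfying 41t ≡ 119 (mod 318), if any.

gcd(318, 41) = 1.
1 divides 119, so solutions exist.
By Bézout, 41*(-31) + 318*(4) = 1.
So 41*(-31) ≡ 1 (mod 318); multiply by 119: t ≡ -3689 (mod 318).
Smallest nonnegative: t = -3689 mod 318 = 127.

127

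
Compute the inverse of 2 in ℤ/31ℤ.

16

gcd(31, 2):
  31 = 15*2 + 1
  2 = 2*1
so gcd(31, 2) = 1.
Back-substitute for Bézout coefficients:
  1 = 31 - 15*2
  ... = 2*(-15) + 31*(1)
So 2*-15 ≡ 1 (mod 31), and -15 mod 31 = 16.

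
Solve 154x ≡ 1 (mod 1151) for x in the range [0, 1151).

gcd(1151, 154) = 1.
By Bézout, 154·(-142) + 1151·(19) = 1.
So 154·-142 ≡ 1 (mod 1151), and -142 mod 1151 = 1009.

1009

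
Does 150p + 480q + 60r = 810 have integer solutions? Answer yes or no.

gcd(480, 150):
  480 = 3*150 + 30
  150 = 5*30
so gcd(480, 150) = 30.
gcd(30, 60) = 30.
30 divides 810, so integer solutions exist.

yes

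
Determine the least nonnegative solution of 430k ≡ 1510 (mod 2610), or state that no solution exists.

46

gcd(2610, 430):
  2610 = 6·430 + 30
  430 = 14·30 + 10
  30 = 3·10
so gcd(2610, 430) = 10.
10 divides 1510, so solutions exist.
Back-substitute for Bézout coefficients:
  10 = 430 - 14·30
  ... = 430·(85) + 2610·(-14)
So 430·(85) ≡ 10 (mod 2610); multiply by 151: k ≡ 12835 (mod 261).
Smallest nonnegative: k = 12835 mod 261 = 46.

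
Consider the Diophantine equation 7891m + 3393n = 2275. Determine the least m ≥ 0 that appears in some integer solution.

217

gcd(7891, 3393):
  7891 = 2·3393 + 1105
  3393 = 3·1105 + 78
  1105 = 14·78 + 13
  78 = 6·13
so gcd(7891, 3393) = 13.
13 divides 2275, so solutions exist.
Back-substitute for Bézout coefficients:
  13 = 1105 - 14·78
  ... = 7891·(43) + 3393·(-100)
Scale by 2275/13 = 175: (m₀, n₀) = (7525, -17500).
General solution: m = 7525 + 261t, n = -17500 - 607t for integer t.
m ≥ 0: smallest is 7525 mod 261 = 217 (at t = -28), with n = -504.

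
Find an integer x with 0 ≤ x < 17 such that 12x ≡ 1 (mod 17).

10

gcd(17, 12) = 1  (17 = 1·12 + 5, 12 = 2·5 + 2, 5 = 2·2 + 1, 2 = 2·1).
Back-substituting, 12·(-7) + 17·(5) = 1.
So 12·-7 ≡ 1 (mod 17), and -7 mod 17 = 10.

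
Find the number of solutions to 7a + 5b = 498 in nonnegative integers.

14

gcd(7, 5) = 1.
By Bézout, 7·(-2) + 5·(3) = 1.
One solution: (4, 94).
General: a = 4 + 5t, b = 94 - 7t.
a ≥ 0 ⇒ t ≥ 0; b ≥ 0 ⇒ t ≤ 13. So t ∈ [0, 13]: 14 solutions.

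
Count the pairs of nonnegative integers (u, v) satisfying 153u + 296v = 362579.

8

gcd(296, 153) = 1  (296 = 1×153 + 143, 153 = 1×143 + 10, 143 = 14×10 + 3, 10 = 3×3 + 1, 3 = 3×1).
Back-substituting, 153×(89) + 296×(-46) = 1.
Scale by 362579: one solution is (32269531, -16678634). Reduce u mod 296: (203, 1120).
General: u = 203 + 296t, v = 1120 - 153t.
u ≥ 0 ⇒ t ≥ 0; v ≥ 0 ⇒ t ≤ 7. So t ∈ [0, 7]: 8 solutions.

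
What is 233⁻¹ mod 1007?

gcd(1007, 233) = 1.
By Bézout, 233*(-376) + 1007*(87) = 1.
So 233*-376 ≡ 1 (mod 1007), and -376 mod 1007 = 631.

631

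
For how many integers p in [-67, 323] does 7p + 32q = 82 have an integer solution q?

gcd(32, 7) = 1  (32 = 4×7 + 4, 7 = 1×4 + 3, 4 = 1×3 + 1, 3 = 3×1).
Back-substituting, 7×(-9) + 32×(2) = 1.
Scale by 82: particular solution (-738, 164); reduce p mod 32: (30, -4).
General solution: p = 30 + 32t, q = -4 - 7t for integer t.
-67 ≤ 30 + 32t ≤ 323 gives t ∈ [-3, 9], which is 13 values.

13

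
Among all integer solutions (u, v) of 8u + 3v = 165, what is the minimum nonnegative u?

gcd(8, 3):
  8 = 2×3 + 2
  3 = 1×2 + 1
  2 = 2×1
so gcd(8, 3) = 1.
1 divides 165, so solutions exist.
Back-substitute for Bézout coefficients:
  1 = 3 - 1×2
  ... = 8×(-1) + 3×(3)
Scale by 165/1 = 165: (u₀, v₀) = (-165, 495).
General solution: u = -165 + 3t, v = 495 - 8t for integer t.
u ≥ 0: smallest is -165 mod 3 = 0 (at t = 55), with v = 55.

0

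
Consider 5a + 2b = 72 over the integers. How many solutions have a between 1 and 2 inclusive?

1

gcd(5, 2) = 1  (5 = 2×2 + 1, 2 = 2×1).
Back-substituting, 5×(1) + 2×(-2) = 1.
Scale by 72: particular solution (72, -144); reduce a mod 2: (0, 36).
General solution: a = 0 + 2t, b = 36 - 5t for integer t.
1 ≤ 0 + 2t ≤ 2 gives t ∈ [1, 1], which is 1 value.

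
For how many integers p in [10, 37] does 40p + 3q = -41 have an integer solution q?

10

gcd(40, 3):
  40 = 13×3 + 1
  3 = 3×1
so gcd(40, 3) = 1.
Back-substitute for Bézout coefficients:
  1 = 40 - 13×3
  ... = 40×(1) + 3×(-13)
Scale by -41: particular solution (-41, 533); reduce p mod 3: (1, -27).
General solution: p = 1 + 3t, q = -27 - 40t for integer t.
10 ≤ 1 + 3t ≤ 37 gives t ∈ [3, 12], which is 10 values.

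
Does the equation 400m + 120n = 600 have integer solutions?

yes

gcd(400, 120) = 40.
40 divides 600, so integer solutions exist.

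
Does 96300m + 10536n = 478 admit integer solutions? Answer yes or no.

no

gcd(96300, 10536) = 12  (96300 = 9·10536 + 1476, 10536 = 7·1476 + 204, 1476 = 7·204 + 48, 204 = 4·48 + 12, 48 = 4·12).
12 does not divide 478 (remainder 10), so no integer solutions.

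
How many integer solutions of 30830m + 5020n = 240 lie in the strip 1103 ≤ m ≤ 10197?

gcd(30830, 5020):
  30830 = 6×5020 + 710
  5020 = 7×710 + 50
  710 = 14×50 + 10
  50 = 5×10
so gcd(30830, 5020) = 10.
Back-substitute for Bézout coefficients:
  10 = 710 - 14×50
  ... = 30830×(99) + 5020×(-608)
Scale by 24: particular solution (2376, -14592); reduce m mod 502: (368, -2260).
General solution: m = 368 + 502t, n = -2260 - 3083t for integer t.
1103 ≤ 368 + 502t ≤ 10197 gives t ∈ [2, 19], which is 18 values.

18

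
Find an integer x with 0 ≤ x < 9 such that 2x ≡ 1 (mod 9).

5

gcd(9, 2) = 1  (9 = 4×2 + 1, 2 = 2×1).
Back-substituting, 2×(-4) + 9×(1) = 1.
So 2×-4 ≡ 1 (mod 9), and -4 mod 9 = 5.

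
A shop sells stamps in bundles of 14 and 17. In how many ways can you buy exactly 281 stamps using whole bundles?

Need nonnegative integers with 14j + 17k = 281.
gcd(14, 17) = 1, and 14·(-6) + 17·(5) = 1.
So (j₀, k₀) = (-1686, 1405); general j = -1686 + 17t, k = 1405 - 14t.
j ≥ 0 ⇒ t ≥ 100; k ≥ 0 ⇒ t ≤ 100. That's 1 value of t.

1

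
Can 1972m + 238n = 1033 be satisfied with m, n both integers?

no

gcd(1972, 238) = 34.
34 does not divide 1033 (remainder 13), so no integer solutions.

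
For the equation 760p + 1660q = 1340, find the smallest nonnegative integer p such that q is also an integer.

gcd(1660, 760):
  1660 = 2·760 + 140
  760 = 5·140 + 60
  140 = 2·60 + 20
  60 = 3·20
so gcd(1660, 760) = 20.
20 divides 1340, so solutions exist.
Back-substitute for Bézout coefficients:
  20 = 140 - 2·60
  ... = 760·(-24) + 1660·(11)
Scale by 1340/20 = 67: (p₀, q₀) = (-1608, 737).
General solution: p = -1608 + 83t, q = 737 - 38t for integer t.
p ≥ 0: smallest is -1608 mod 83 = 52 (at t = 20), with q = -23.

52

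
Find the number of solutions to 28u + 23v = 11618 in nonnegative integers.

gcd(28, 23) = 1.
By Bézout, 28*(-9) + 23*(11) = 1.
One solution: (19, 482).
General: u = 19 + 23t, v = 482 - 28t.
u ≥ 0 ⇒ t ≥ 0; v ≥ 0 ⇒ t ≤ 17. So t ∈ [0, 17]: 18 solutions.

18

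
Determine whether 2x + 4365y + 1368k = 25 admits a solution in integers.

gcd(4365, 2):
  4365 = 2182*2 + 1
  2 = 2*1
so gcd(4365, 2) = 1.
gcd(1, 1368) = 1.
1 divides 25, so integer solutions exist.

yes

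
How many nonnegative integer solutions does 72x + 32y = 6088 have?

21

gcd(72, 32) = 8.
By Bézout, 72*(1) + 32*(-2) = 8.
One solution: (1, 188).
General: x = 1 + 4t, y = 188 - 9t.
x ≥ 0 ⇒ t ≥ 0; y ≥ 0 ⇒ t ≤ 20. So t ∈ [0, 20]: 21 solutions.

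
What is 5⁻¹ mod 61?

gcd(61, 5):
  61 = 12×5 + 1
  5 = 5×1
so gcd(61, 5) = 1.
Back-substitute for Bézout coefficients:
  1 = 61 - 12×5
  ... = 5×(-12) + 61×(1)
So 5×-12 ≡ 1 (mod 61), and -12 mod 61 = 49.

49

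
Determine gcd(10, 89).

gcd(89, 10) = 1  (89 = 8×10 + 9, 10 = 1×9 + 1, 9 = 9×1).

1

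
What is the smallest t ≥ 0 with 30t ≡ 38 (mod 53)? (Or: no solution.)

gcd(53, 30) = 1.
1 divides 38, so solutions exist.
By Bézout, 30×(23) + 53×(-13) = 1.
So 30×(23) ≡ 1 (mod 53); multiply by 38: t ≡ 874 (mod 53).
Smallest nonnegative: t = 874 mod 53 = 26.

26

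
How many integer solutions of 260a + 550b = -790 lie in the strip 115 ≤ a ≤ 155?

1

gcd(550, 260) = 10.
By Bézout, 260*(-19) + 550*(9) = 10.
Particular solution: (16, -9).
General solution: a = 16 + 55t, b = -9 - 26t for integer t.
115 ≤ 16 + 55t ≤ 155 gives t ∈ [2, 2], which is 1 value.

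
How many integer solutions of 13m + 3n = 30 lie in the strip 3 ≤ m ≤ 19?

6

gcd(13, 3):
  13 = 4·3 + 1
  3 = 3·1
so gcd(13, 3) = 1.
Back-substitute for Bézout coefficients:
  1 = 13 - 4·3
  ... = 13·(1) + 3·(-4)
Scale by 30: particular solution (30, -120); reduce m mod 3: (0, 10).
General solution: m = 0 + 3t, n = 10 - 13t for integer t.
3 ≤ 0 + 3t ≤ 19 gives t ∈ [1, 6], which is 6 values.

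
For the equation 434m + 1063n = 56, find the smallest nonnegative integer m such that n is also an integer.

103

gcd(1063, 434):
  1063 = 2*434 + 195
  434 = 2*195 + 44
  195 = 4*44 + 19
  44 = 2*19 + 6
  19 = 3*6 + 1
  6 = 6*1
so gcd(1063, 434) = 1.
1 divides 56, so solutions exist.
Back-substitute for Bézout coefficients:
  1 = 19 - 3*6
  ... = 434*(-169) + 1063*(69)
Scale by 56/1 = 56: (m₀, n₀) = (-9464, 3864).
General solution: m = -9464 + 1063t, n = 3864 - 434t for integer t.
m ≥ 0: smallest is -9464 mod 1063 = 103 (at t = 9), with n = -42.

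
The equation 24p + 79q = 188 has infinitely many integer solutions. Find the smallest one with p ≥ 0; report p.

21

gcd(79, 24):
  79 = 3×24 + 7
  24 = 3×7 + 3
  7 = 2×3 + 1
  3 = 3×1
so gcd(79, 24) = 1.
1 divides 188, so solutions exist.
Back-substitute for Bézout coefficients:
  1 = 7 - 2×3
  ... = 24×(-23) + 79×(7)
Scale by 188/1 = 188: (p₀, q₀) = (-4324, 1316).
General solution: p = -4324 + 79t, q = 1316 - 24t for integer t.
p ≥ 0: smallest is -4324 mod 79 = 21 (at t = 55), with q = -4.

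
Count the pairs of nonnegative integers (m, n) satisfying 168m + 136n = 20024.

gcd(168, 136) = 8  (168 = 1*136 + 32, 136 = 4*32 + 8, 32 = 4*8).
Back-substituting, 168*(-4) + 136*(5) = 8.
Scale by 2503: one solution is (-10012, 12515). Reduce m mod 17: (1, 146).
General: m = 1 + 17t, n = 146 - 21t.
m ≥ 0 ⇒ t ≥ 0; n ≥ 0 ⇒ t ≤ 6. So t ∈ [0, 6]: 7 solutions.

7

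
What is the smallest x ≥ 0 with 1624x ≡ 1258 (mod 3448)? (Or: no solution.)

no solution

gcd(3448, 1624) = 8.
8 does not divide 1258, so the congruence has no solution.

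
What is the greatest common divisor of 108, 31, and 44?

gcd(108, 31):
  108 = 3·31 + 15
  31 = 2·15 + 1
  15 = 15·1
so gcd(108, 31) = 1.
gcd(1, 44) = 1.

1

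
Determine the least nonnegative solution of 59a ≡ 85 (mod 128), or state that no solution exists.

47

gcd(128, 59):
  128 = 2×59 + 10
  59 = 5×10 + 9
  10 = 1×9 + 1
  9 = 9×1
so gcd(128, 59) = 1.
1 divides 85, so solutions exist.
Back-substitute for Bézout coefficients:
  1 = 10 - 1×9
  ... = 59×(-13) + 128×(6)
So 59×(-13) ≡ 1 (mod 128); multiply by 85: a ≡ -1105 (mod 128).
Smallest nonnegative: a = -1105 mod 128 = 47.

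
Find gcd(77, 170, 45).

gcd(170, 77):
  170 = 2·77 + 16
  77 = 4·16 + 13
  16 = 1·13 + 3
  13 = 4·3 + 1
  3 = 3·1
so gcd(170, 77) = 1.
gcd(1, 45) = 1.

1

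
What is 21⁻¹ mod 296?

gcd(296, 21):
  296 = 14×21 + 2
  21 = 10×2 + 1
  2 = 2×1
so gcd(296, 21) = 1.
Back-substitute for Bézout coefficients:
  1 = 21 - 10×2
  ... = 21×(141) + 296×(-10)
So 21×141 ≡ 1 (mod 296), and 141 mod 296 = 141.

141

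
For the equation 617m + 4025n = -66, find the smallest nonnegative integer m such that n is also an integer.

3777

gcd(4025, 617):
  4025 = 6×617 + 323
  617 = 1×323 + 294
  323 = 1×294 + 29
  294 = 10×29 + 4
  29 = 7×4 + 1
  4 = 4×1
so gcd(4025, 617) = 1.
1 divides -66, so solutions exist.
Back-substitute for Bézout coefficients:
  1 = 29 - 7×4
  ... = 617×(-972) + 4025×(149)
Scale by -66/1 = -66: (m₀, n₀) = (64152, -9834).
General solution: m = 64152 + 4025t, n = -9834 - 617t for integer t.
m ≥ 0: smallest is 64152 mod 4025 = 3777 (at t = -15), with n = -579.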